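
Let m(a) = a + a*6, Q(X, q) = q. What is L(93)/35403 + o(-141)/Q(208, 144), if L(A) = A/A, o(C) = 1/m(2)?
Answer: 12473/23790816 ≈ 0.00052428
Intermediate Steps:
m(a) = 7*a (m(a) = a + 6*a = 7*a)
o(C) = 1/14 (o(C) = 1/(7*2) = 1/14)
L(A) = 1
L(93)/35403 + o(-141)/Q(208, 144) = 1/35403 + (1/14)/144 = 1*(1/35403) + (1/14)*(1/144) = 1/35403 + 1/2016 = 12473/23790816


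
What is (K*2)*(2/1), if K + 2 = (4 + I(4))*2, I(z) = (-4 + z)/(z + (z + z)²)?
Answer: 24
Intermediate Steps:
I(z) = (-4 + z)/(z + 4*z²) (I(z) = (-4 + z)/(z + (2*z)²) = (-4 + z)/(z + 4*z²))
K = 6 (K = -2 + (4 + (-4 + 4)/(4*(1 + 4*4)))*2 = -2 + (4 + (¼)*0/(1 + 16))*2 = -2 + (4 + (¼)*0/17)*2 = -2 + (4 + (¼)*(1/17)*0)*2 = -2 + (4 + 0)*2 = -2 + 4*2 = -2 + 8 = 6)
(K*2)*(2/1) = (6*2)*(2/1) = 12*(2*1) = 12*2 = 24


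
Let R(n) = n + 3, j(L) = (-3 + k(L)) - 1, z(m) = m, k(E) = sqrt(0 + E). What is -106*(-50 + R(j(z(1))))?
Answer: 5300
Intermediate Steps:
k(E) = sqrt(E)
j(L) = -4 + sqrt(L) (j(L) = (-3 + sqrt(L)) - 1 = -4 + sqrt(L))
R(n) = 3 + n
-106*(-50 + R(j(z(1)))) = -106*(-50 + (3 + (-4 + sqrt(1)))) = -106*(-50 + (3 + (-4 + 1))) = -106*(-50 + (3 - 3)) = -106*(-50 + 0) = -106*(-50) = 5300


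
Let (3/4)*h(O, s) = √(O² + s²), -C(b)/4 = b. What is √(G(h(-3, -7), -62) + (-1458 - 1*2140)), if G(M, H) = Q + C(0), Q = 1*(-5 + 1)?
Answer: I*√3602 ≈ 60.017*I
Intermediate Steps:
C(b) = -4*b
h(O, s) = 4*√(O² + s²)/3
Q = -4 (Q = 1*(-4) = -4)
G(M, H) = -4 (G(M, H) = -4 - 4*0 = -4 + 0 = -4)
√(G(h(-3, -7), -62) + (-1458 - 1*2140)) = √(-4 + (-1458 - 1*2140)) = √(-4 + (-1458 - 2140)) = √(-4 - 3598) = √(-3602) = I*√3602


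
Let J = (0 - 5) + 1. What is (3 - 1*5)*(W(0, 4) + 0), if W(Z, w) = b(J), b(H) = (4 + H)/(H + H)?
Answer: 0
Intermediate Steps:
J = -4 (J = -5 + 1 = -4)
b(H) = (4 + H)/(2*H) (b(H) = (4 + H)/((2*H)) = (4 + H)*(1/(2*H)) = (4 + H)/(2*H))
W(Z, w) = 0 (W(Z, w) = (1/2)*(4 - 4)/(-4) = (1/2)*(-1/4)*0 = 0)
(3 - 1*5)*(W(0, 4) + 0) = (3 - 1*5)*(0 + 0) = (3 - 5)*0 = -2*0 = 0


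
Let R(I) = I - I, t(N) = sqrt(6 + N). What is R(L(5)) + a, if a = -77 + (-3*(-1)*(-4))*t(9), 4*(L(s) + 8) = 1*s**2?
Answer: -77 - 12*sqrt(15) ≈ -123.48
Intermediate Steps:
L(s) = -8 + s**2/4 (L(s) = -8 + (1*s**2)/4 = -8 + s**2/4)
R(I) = 0
a = -77 - 12*sqrt(15) (a = -77 + (-3*(-1)*(-4))*sqrt(6 + 9) = -77 + (3*(-4))*sqrt(15) = -77 - 12*sqrt(15) ≈ -123.48)
R(L(5)) + a = 0 + (-77 - 12*sqrt(15)) = -77 - 12*sqrt(15)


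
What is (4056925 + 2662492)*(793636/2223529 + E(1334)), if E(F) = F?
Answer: 19936384733729274/2223529 ≈ 8.9661e+9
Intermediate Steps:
(4056925 + 2662492)*(793636/2223529 + E(1334)) = (4056925 + 2662492)*(793636/2223529 + 1334) = 6719417*(793636*(1/2223529) + 1334) = 6719417*(793636/2223529 + 1334) = 6719417*(2966981322/2223529) = 19936384733729274/2223529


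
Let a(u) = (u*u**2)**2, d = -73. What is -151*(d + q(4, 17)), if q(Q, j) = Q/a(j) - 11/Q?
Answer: 1104366192041/96550276 ≈ 11438.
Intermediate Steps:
a(u) = u**6 (a(u) = (u**3)**2 = u**6)
q(Q, j) = -11/Q + Q/j**6 (q(Q, j) = Q/(j**6) - 11/Q = Q/j**6 - 11/Q = -11/Q + Q/j**6)
-151*(d + q(4, 17)) = -151*(-73 + (-11/4 + 4/17**6)) = -151*(-73 + (-11*1/4 + 4*(1/24137569))) = -151*(-73 + (-11/4 + 4/24137569)) = -151*(-73 - 265513243/96550276) = -151*(-7313683391/96550276) = 1104366192041/96550276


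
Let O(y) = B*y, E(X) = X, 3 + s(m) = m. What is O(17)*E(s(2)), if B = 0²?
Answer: 0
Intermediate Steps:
s(m) = -3 + m
B = 0
O(y) = 0 (O(y) = 0*y = 0)
O(17)*E(s(2)) = 0*(-3 + 2) = 0*(-1) = 0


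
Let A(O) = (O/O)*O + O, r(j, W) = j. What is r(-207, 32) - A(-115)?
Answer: 23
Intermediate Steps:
A(O) = 2*O (A(O) = 1*O + O = O + O = 2*O)
r(-207, 32) - A(-115) = -207 - 2*(-115) = -207 - 1*(-230) = -207 + 230 = 23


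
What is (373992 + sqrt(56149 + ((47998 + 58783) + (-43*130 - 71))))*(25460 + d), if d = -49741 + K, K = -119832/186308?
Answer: -422972271801240/46577 - 1130966095*sqrt(157269)/46577 ≈ -9.0908e+9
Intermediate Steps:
K = -29958/46577 (K = -119832*1/186308 = -29958/46577 ≈ -0.64319)
d = -2316816515/46577 (d = -49741 - 29958/46577 = -2316816515/46577 ≈ -49742.)
(373992 + sqrt(56149 + ((47998 + 58783) + (-43*130 - 71))))*(25460 + d) = (373992 + sqrt(56149 + ((47998 + 58783) + (-43*130 - 71))))*(25460 - 2316816515/46577) = (373992 + sqrt(56149 + (106781 + (-5590 - 71))))*(-1130966095/46577) = (373992 + sqrt(56149 + (106781 - 5661)))*(-1130966095/46577) = (373992 + sqrt(56149 + 101120))*(-1130966095/46577) = (373992 + sqrt(157269))*(-1130966095/46577) = -422972271801240/46577 - 1130966095*sqrt(157269)/46577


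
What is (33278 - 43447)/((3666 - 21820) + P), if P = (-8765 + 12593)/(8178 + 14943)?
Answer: 78372483/139911602 ≈ 0.56016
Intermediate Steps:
P = 1276/7707 (P = 3828/23121 = 3828*(1/23121) = 1276/7707 ≈ 0.16556)
(33278 - 43447)/((3666 - 21820) + P) = (33278 - 43447)/((3666 - 21820) + 1276/7707) = -10169/(-18154 + 1276/7707) = -10169/(-139911602/7707) = -10169*(-7707/139911602) = 78372483/139911602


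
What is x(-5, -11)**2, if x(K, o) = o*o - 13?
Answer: 11664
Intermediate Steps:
x(K, o) = -13 + o**2 (x(K, o) = o**2 - 13 = -13 + o**2)
x(-5, -11)**2 = (-13 + (-11)**2)**2 = (-13 + 121)**2 = 108**2 = 11664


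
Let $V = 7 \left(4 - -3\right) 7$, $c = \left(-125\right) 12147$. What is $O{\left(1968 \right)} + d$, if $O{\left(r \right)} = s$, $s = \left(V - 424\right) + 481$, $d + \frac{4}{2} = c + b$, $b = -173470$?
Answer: $-1691447$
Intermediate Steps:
$c = -1518375$
$V = 343$ ($V = 7 \left(4 + 3\right) 7 = 7 \cdot 7 \cdot 7 = 49 \cdot 7 = 343$)
$d = -1691847$ ($d = -2 - 1691845 = -1691847$)
$s = 400$ ($s = \left(343 - 424\right) + 481 = -81 + 481 = 400$)
$O{\left(r \right)} = 400$
$O{\left(1968 \right)} + d = 400 - 1691847 = -1691447$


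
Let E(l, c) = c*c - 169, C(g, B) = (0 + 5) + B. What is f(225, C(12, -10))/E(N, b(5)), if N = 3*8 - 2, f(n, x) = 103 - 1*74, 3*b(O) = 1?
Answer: -261/1520 ≈ -0.17171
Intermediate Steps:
C(g, B) = 5 + B
b(O) = ⅓ (b(O) = (⅓)*1 = ⅓)
f(n, x) = 29 (f(n, x) = 103 - 74 = 29)
N = 22 (N = 24 - 2 = 22)
E(l, c) = -169 + c² (E(l, c) = c² - 169 = -169 + c²)
f(225, C(12, -10))/E(N, b(5)) = 29/(-169 + (⅓)²) = 29/(-169 + ⅑) = 29/(-1520/9) = 29*(-9/1520) = -261/1520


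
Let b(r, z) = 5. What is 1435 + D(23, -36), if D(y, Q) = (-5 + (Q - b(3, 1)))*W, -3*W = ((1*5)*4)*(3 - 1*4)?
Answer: 3385/3 ≈ 1128.3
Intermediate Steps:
W = 20/3 (W = -(1*5)*4*(3 - 1*4)/3 = -5*4*(3 - 4)/3 = -20*(-1)/3 = -⅓*(-20) = 20/3 ≈ 6.6667)
D(y, Q) = -200/3 + 20*Q/3 (D(y, Q) = (-5 + (Q - 1*5))*(20/3) = (-5 + (Q - 5))*(20/3) = (-5 + (-5 + Q))*(20/3) = (-10 + Q)*(20/3) = -200/3 + 20*Q/3)
1435 + D(23, -36) = 1435 + (-200/3 + (20/3)*(-36)) = 1435 + (-200/3 - 240) = 1435 - 920/3 = 3385/3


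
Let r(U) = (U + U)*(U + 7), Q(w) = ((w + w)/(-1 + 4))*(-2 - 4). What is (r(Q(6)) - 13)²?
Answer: 644809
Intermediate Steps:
Q(w) = -4*w (Q(w) = ((2*w)/3)*(-6) = ((2*w)*(⅓))*(-6) = (2*w/3)*(-6) = -4*w)
r(U) = 2*U*(7 + U) (r(U) = (2*U)*(7 + U) = 2*U*(7 + U))
(r(Q(6)) - 13)² = (2*(-4*6)*(7 - 4*6) - 13)² = (2*(-24)*(7 - 24) - 13)² = (2*(-24)*(-17) - 13)² = (816 - 13)² = 803² = 644809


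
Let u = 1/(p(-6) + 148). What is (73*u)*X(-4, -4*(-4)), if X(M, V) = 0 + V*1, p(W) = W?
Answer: 584/71 ≈ 8.2254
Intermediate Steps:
X(M, V) = V (X(M, V) = 0 + V = V)
u = 1/142 (u = 1/(-6 + 148) = 1/142 ≈ 0.0070423)
(73*u)*X(-4, -4*(-4)) = (73*(1/142))*(-4*(-4)) = (73/142)*16 = 584/71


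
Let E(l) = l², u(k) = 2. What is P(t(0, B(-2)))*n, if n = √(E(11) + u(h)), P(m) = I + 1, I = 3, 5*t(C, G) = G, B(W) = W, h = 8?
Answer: 4*√123 ≈ 44.362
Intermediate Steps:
t(C, G) = G/5
P(m) = 4 (P(m) = 3 + 1 = 4)
n = √123 (n = √(11² + 2) = √(121 + 2) = √123 ≈ 11.091)
P(t(0, B(-2)))*n = 4*√123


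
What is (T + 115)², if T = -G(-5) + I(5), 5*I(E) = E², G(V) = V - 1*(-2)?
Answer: 15129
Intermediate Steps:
G(V) = 2 + V (G(V) = V + 2 = 2 + V)
I(E) = E²/5
T = 8 (T = -(2 - 5) + (⅕)*5² = -1*(-3) + (⅕)*25 = 3 + 5 = 8)
(T + 115)² = (8 + 115)² = 123² = 15129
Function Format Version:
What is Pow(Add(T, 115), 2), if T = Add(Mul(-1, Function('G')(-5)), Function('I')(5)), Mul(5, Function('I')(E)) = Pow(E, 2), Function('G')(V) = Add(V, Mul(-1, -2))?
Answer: 15129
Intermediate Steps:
Function('G')(V) = Add(2, V) (Function('G')(V) = Add(V, 2) = Add(2, V))
Function('I')(E) = Mul(Rational(1, 5), Pow(E, 2))
T = 8 (T = Add(Mul(-1, Add(2, -5)), Mul(Rational(1, 5), Pow(5, 2))) = Add(Mul(-1, -3), Mul(Rational(1, 5), 25)) = Add(3, 5) = 8)
Pow(Add(T, 115), 2) = Pow(Add(8, 115), 2) = Pow(123, 2) = 15129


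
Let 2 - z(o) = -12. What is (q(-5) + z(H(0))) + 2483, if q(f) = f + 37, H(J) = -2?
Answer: 2529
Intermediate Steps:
z(o) = 14 (z(o) = 2 - 1*(-12) = 2 + 12 = 14)
q(f) = 37 + f
(q(-5) + z(H(0))) + 2483 = ((37 - 5) + 14) + 2483 = (32 + 14) + 2483 = 46 + 2483 = 2529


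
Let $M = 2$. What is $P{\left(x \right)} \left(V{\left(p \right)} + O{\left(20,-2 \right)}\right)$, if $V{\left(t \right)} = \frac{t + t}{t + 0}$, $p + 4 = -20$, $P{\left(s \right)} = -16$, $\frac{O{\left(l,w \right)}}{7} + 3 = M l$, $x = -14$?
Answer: $-4176$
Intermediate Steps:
$O{\left(l,w \right)} = -21 + 14 l$ ($O{\left(l,w \right)} = -21 + 7 \cdot 2 l = -21 + 14 l$)
$p = -24$ ($p = -4 - 20 = -24$)
$V{\left(t \right)} = 2$ ($V{\left(t \right)} = \frac{2 t}{t} = 2$)
$P{\left(x \right)} \left(V{\left(p \right)} + O{\left(20,-2 \right)}\right) = - 16 \left(2 + \left(-21 + 14 \cdot 20\right)\right) = - 16 \left(2 + \left(-21 + 280\right)\right) = - 16 \left(2 + 259\right) = \left(-16\right) 261 = -4176$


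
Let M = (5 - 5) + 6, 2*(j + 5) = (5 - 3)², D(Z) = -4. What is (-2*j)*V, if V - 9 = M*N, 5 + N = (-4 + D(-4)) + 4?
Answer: -270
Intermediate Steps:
j = -3 (j = -5 + (5 - 3)²/2 = -5 + (½)*2² = -5 + (½)*4 = -5 + 2 = -3)
M = 6 (M = 0 + 6 = 6)
N = -9 (N = -5 + ((-4 - 4) + 4) = -5 + (-8 + 4) = -5 - 4 = -9)
V = -45 (V = 9 + 6*(-9) = 9 - 54 = -45)
(-2*j)*V = -2*(-3)*(-45) = 6*(-45) = -270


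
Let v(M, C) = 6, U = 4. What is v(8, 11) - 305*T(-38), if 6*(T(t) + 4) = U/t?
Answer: 70187/57 ≈ 1231.4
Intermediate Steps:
T(t) = -4 + 2/(3*t) (T(t) = -4 + (4/t)/6 = -4 + 2/(3*t))
v(8, 11) - 305*T(-38) = 6 - 305*(-4 + (2/3)/(-38)) = 6 - 305*(-4 + (2/3)*(-1/38)) = 6 - 305*(-4 - 1/57) = 6 - 305*(-229/57) = 6 + 69845/57 = 70187/57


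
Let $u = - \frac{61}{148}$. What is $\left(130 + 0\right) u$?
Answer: $- \frac{3965}{74} \approx -53.581$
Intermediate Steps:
$u = - \frac{61}{148}$ ($u = \left(-61\right) \frac{1}{148} = - \frac{61}{148} \approx -0.41216$)
$\left(130 + 0\right) u = \left(130 + 0\right) \left(- \frac{61}{148}\right) = 130 \left(- \frac{61}{148}\right) = - \frac{3965}{74}$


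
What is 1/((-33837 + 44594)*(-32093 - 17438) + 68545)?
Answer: -1/532736422 ≈ -1.8771e-9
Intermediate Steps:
1/((-33837 + 44594)*(-32093 - 17438) + 68545) = 1/(10757*(-49531) + 68545) = 1/(-532804967 + 68545) = 1/(-532736422) = -1/532736422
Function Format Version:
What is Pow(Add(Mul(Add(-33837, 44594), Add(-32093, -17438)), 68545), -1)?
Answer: Rational(-1, 532736422) ≈ -1.8771e-9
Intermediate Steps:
Pow(Add(Mul(Add(-33837, 44594), Add(-32093, -17438)), 68545), -1) = Pow(Add(Mul(10757, -49531), 68545), -1) = Pow(Add(-532804967, 68545), -1) = Pow(-532736422, -1) = Rational(-1, 532736422)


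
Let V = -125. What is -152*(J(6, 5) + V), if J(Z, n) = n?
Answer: 18240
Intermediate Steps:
-152*(J(6, 5) + V) = -152*(5 - 125) = -152*(-120) = 18240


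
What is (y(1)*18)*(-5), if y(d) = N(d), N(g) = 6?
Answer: -540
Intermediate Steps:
y(d) = 6
(y(1)*18)*(-5) = (6*18)*(-5) = 108*(-5) = -540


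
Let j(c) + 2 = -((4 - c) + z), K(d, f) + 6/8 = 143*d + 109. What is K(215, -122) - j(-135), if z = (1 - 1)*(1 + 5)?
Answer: 123977/4 ≈ 30994.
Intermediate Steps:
K(d, f) = 433/4 + 143*d (K(d, f) = -3/4 + (143*d + 109) = -3/4 + (109 + 143*d) = 433/4 + 143*d)
z = 0 (z = 0*6 = 0)
j(c) = -6 + c (j(c) = -2 - ((4 - c) + 0) = -2 - (4 - c) = -2 + (-4 + c) = -6 + c)
K(215, -122) - j(-135) = (433/4 + 143*215) - (-6 - 135) = (433/4 + 30745) - 1*(-141) = 123413/4 + 141 = 123977/4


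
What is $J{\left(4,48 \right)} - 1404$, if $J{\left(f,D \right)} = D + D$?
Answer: $-1308$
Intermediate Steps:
$J{\left(f,D \right)} = 2 D$
$J{\left(4,48 \right)} - 1404 = 2 \cdot 48 - 1404 = 96 - 1404 = -1308$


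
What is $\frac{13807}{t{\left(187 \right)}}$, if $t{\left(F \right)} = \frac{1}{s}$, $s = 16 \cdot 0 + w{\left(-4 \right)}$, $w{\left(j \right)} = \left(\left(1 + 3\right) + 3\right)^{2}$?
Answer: $676543$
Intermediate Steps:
$w{\left(j \right)} = 49$ ($w{\left(j \right)} = \left(4 + 3\right)^{2} = 7^{2} = 49$)
$s = 49$ ($s = 16 \cdot 0 + 49 = 0 + 49 = 49$)
$t{\left(F \right)} = \frac{1}{49}$
$\frac{13807}{t{\left(187 \right)}} = 13807 \frac{1}{\frac{1}{49}} = 13807 \cdot 49 = 676543$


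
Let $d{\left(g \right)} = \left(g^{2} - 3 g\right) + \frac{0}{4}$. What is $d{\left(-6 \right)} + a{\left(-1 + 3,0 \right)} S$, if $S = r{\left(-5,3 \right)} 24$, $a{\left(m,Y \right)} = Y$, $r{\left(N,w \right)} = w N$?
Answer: $54$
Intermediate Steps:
$r{\left(N,w \right)} = N w$
$d{\left(g \right)} = g^{2} - 3 g$ ($d{\left(g \right)} = \left(g^{2} - 3 g\right) + 0 \cdot \frac{1}{4} = \left(g^{2} - 3 g\right) + 0 = g^{2} - 3 g$)
$S = -360$ ($S = \left(-5\right) 3 \cdot 24 = \left(-15\right) 24 = -360$)
$d{\left(-6 \right)} + a{\left(-1 + 3,0 \right)} S = - 6 \left(-3 - 6\right) + 0 \left(-360\right) = \left(-6\right) \left(-9\right) + 0 = 54 + 0 = 54$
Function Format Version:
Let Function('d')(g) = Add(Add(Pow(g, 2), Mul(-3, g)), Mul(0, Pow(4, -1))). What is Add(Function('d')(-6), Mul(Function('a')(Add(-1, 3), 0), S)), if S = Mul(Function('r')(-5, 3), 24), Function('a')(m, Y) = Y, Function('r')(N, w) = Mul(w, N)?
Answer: 54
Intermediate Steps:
Function('r')(N, w) = Mul(N, w)
Function('d')(g) = Add(Pow(g, 2), Mul(-3, g)) (Function('d')(g) = Add(Add(Pow(g, 2), Mul(-3, g)), Mul(0, Rational(1, 4))) = Add(Add(Pow(g, 2), Mul(-3, g)), 0) = Add(Pow(g, 2), Mul(-3, g)))
S = -360 (S = Mul(Mul(-5, 3), 24) = Mul(-15, 24) = -360)
Add(Function('d')(-6), Mul(Function('a')(Add(-1, 3), 0), S)) = Add(Mul(-6, Add(-3, -6)), Mul(0, -360)) = Add(Mul(-6, -9), 0) = Add(54, 0) = 54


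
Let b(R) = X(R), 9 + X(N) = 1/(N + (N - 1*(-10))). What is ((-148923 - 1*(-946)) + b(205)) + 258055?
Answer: 46228981/420 ≈ 1.1007e+5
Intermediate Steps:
X(N) = -9 + 1/(10 + 2*N) (X(N) = -9 + 1/(N + (N - 1*(-10))) = -9 + 1/(N + (N + 10)) = -9 + 1/(N + (10 + N)) = -9 + 1/(10 + 2*N))
b(R) = (-89 - 18*R)/(2*(5 + R))
((-148923 - 1*(-946)) + b(205)) + 258055 = ((-148923 - 1*(-946)) + (-89 - 18*205)/(2*(5 + 205))) + 258055 = ((-148923 + 946) + (1/2)*(-89 - 3690)/210) + 258055 = (-147977 + (1/2)*(1/210)*(-3779)) + 258055 = (-147977 - 3779/420) + 258055 = -62154119/420 + 258055 = 46228981/420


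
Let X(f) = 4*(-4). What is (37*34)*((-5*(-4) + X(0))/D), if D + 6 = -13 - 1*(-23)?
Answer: 1258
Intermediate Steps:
D = 4 (D = -6 + (-13 - 1*(-23)) = -6 + (-13 + 23) = -6 + 10 = 4)
X(f) = -16
(37*34)*((-5*(-4) + X(0))/D) = (37*34)*((-5*(-4) - 16)/4) = 1258*((20 - 16)*(¼)) = 1258*(4*(¼)) = 1258*1 = 1258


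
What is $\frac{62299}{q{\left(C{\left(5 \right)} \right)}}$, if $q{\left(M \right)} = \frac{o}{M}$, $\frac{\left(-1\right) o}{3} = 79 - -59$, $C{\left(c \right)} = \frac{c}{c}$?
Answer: $- \frac{62299}{414} \approx -150.48$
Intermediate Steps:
$C{\left(c \right)} = 1$
$o = -414$ ($o = - 3 \left(79 - -59\right) = - 3 \left(79 + 59\right) = \left(-3\right) 138 = -414$)
$q{\left(M \right)} = - \frac{414}{M}$
$\frac{62299}{q{\left(C{\left(5 \right)} \right)}} = \frac{62299}{\left(-414\right) 1^{-1}} = \frac{62299}{\left(-414\right) 1} = \frac{62299}{-414} = 62299 \left(- \frac{1}{414}\right) = - \frac{62299}{414}$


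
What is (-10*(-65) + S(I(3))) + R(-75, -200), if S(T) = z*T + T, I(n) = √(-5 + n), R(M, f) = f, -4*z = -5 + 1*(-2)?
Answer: 450 + 11*I*√2/4 ≈ 450.0 + 3.8891*I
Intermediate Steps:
z = 7/4 (z = -(-5 + 1*(-2))/4 = -(-5 - 2)/4 = -¼*(-7) = 7/4 ≈ 1.7500)
S(T) = 11*T/4 (S(T) = 7*T/4 + T = 11*T/4)
(-10*(-65) + S(I(3))) + R(-75, -200) = (-10*(-65) + 11*√(-5 + 3)/4) - 200 = (650 + 11*√(-2)/4) - 200 = (650 + 11*(I*√2)/4) - 200 = (650 + 11*I*√2/4) - 200 = 450 + 11*I*√2/4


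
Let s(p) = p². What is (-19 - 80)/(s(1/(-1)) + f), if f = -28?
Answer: 11/3 ≈ 3.6667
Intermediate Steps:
(-19 - 80)/(s(1/(-1)) + f) = (-19 - 80)/((1/(-1))² - 28) = -99/((-1)² - 28) = -99/(1 - 28) = -99/(-27) = -1/27*(-99) = 11/3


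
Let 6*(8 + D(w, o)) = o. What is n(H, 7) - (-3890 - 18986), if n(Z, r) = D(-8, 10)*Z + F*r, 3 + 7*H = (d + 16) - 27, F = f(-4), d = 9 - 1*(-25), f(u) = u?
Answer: 479428/21 ≈ 22830.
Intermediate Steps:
d = 34 (d = 9 + 25 = 34)
D(w, o) = -8 + o/6
F = -4
H = 20/7 (H = -3/7 + ((34 + 16) - 27)/7 = -3/7 + (50 - 27)/7 = -3/7 + (⅐)*23 = -3/7 + 23/7 = 20/7 ≈ 2.8571)
n(Z, r) = -4*r - 19*Z/3 (n(Z, r) = (-8 + (⅙)*10)*Z - 4*r = (-8 + 5/3)*Z - 4*r = -19*Z/3 - 4*r = -4*r - 19*Z/3)
n(H, 7) - (-3890 - 18986) = (-4*7 - 19/3*20/7) - (-3890 - 18986) = (-28 - 380/21) - 1*(-22876) = -968/21 + 22876 = 479428/21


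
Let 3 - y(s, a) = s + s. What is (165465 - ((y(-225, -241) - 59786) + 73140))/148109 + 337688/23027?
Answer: 4115912366/262346611 ≈ 15.689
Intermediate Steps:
y(s, a) = 3 - 2*s (y(s, a) = 3 - (s + s) = 3 - 2*s)
(165465 - ((y(-225, -241) - 59786) + 73140))/148109 + 337688/23027 = (165465 - (((3 - 2*(-225)) - 59786) + 73140))/148109 + 337688/23027 = (165465 - (((3 + 450) - 59786) + 73140))*(1/148109) + 337688*(1/23027) = (165465 - ((453 - 59786) + 73140))*(1/148109) + 337688/23027 = (165465 - (-59333 + 73140))*(1/148109) + 337688/23027 = (165465 - 1*13807)*(1/148109) + 337688/23027 = (165465 - 13807)*(1/148109) + 337688/23027 = 151658*(1/148109) + 337688/23027 = 11666/11393 + 337688/23027 = 4115912366/262346611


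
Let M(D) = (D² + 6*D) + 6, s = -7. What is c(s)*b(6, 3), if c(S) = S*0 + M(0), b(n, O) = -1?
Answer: -6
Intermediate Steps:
M(D) = 6 + D² + 6*D
c(S) = 6 (c(S) = S*0 + (6 + 0² + 6*0) = 0 + (6 + 0 + 0) = 0 + 6 = 6)
c(s)*b(6, 3) = 6*(-1) = -6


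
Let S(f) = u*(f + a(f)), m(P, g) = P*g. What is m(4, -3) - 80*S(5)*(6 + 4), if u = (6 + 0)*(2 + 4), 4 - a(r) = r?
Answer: -115212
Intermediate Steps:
a(r) = 4 - r
u = 36 (u = 6*6 = 36)
S(f) = 144 (S(f) = 36*(f + (4 - f)) = 36*4 = 144)
m(4, -3) - 80*S(5)*(6 + 4) = 4*(-3) - 11520*(6 + 4) = -12 - 11520*10 = -12 - 80*1440 = -12 - 115200 = -115212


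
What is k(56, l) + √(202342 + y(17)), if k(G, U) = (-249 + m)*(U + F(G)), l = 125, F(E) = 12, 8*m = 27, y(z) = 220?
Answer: -269205/8 + √202562 ≈ -33201.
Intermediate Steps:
m = 27/8 (m = (⅛)*27 = 27/8 ≈ 3.3750)
k(G, U) = -5895/2 - 1965*U/8 (k(G, U) = (-249 + 27/8)*(U + 12) = -1965*(12 + U)/8 = -5895/2 - 1965*U/8)
k(56, l) + √(202342 + y(17)) = (-5895/2 - 1965/8*125) + √(202342 + 220) = (-5895/2 - 245625/8) + √202562 = -269205/8 + √202562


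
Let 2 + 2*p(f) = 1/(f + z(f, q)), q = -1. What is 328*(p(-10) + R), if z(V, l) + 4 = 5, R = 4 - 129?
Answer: -372116/9 ≈ -41346.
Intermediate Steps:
R = -125
z(V, l) = 1 (z(V, l) = -4 + 5 = 1)
p(f) = -1 + 1/(2*(1 + f)) (p(f) = -1 + 1/(2*(f + 1)) = -1 + 1/(2*(1 + f)))
328*(p(-10) + R) = 328*((-½ - 1*(-10))/(1 - 10) - 125) = 328*((-½ + 10)/(-9) - 125) = 328*(-⅑*19/2 - 125) = 328*(-19/18 - 125) = 328*(-2269/18) = -372116/9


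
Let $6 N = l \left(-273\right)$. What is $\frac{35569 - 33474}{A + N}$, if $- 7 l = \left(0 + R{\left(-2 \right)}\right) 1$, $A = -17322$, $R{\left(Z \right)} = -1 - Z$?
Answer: $- \frac{4190}{34631} \approx -0.12099$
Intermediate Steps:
$l = - \frac{1}{7}$ ($l = - \frac{\left(0 - -1\right) 1}{7} = - \frac{\left(0 + \left(-1 + 2\right)\right) 1}{7} = - \frac{\left(0 + 1\right) 1}{7} = - \frac{1 \cdot 1}{7} = \left(- \frac{1}{7}\right) 1 = - \frac{1}{7} \approx -0.14286$)
$N = \frac{13}{2}$ ($N = \frac{\left(- \frac{1}{7}\right) \left(-273\right)}{6} = \frac{1}{6} \cdot 39 = \frac{13}{2} \approx 6.5$)
$\frac{35569 - 33474}{A + N} = \frac{35569 - 33474}{-17322 + \frac{13}{2}} = \frac{2095}{- \frac{34631}{2}} = 2095 \left(- \frac{2}{34631}\right) = - \frac{4190}{34631}$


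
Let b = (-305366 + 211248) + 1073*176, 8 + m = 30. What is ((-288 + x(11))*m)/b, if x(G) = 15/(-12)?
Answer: -12727/189460 ≈ -0.067175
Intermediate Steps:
m = 22 (m = -8 + 30 = 22)
x(G) = -5/4 (x(G) = 15*(-1/12) = -5/4)
b = 94730 (b = -94118 + 188848 = 94730)
((-288 + x(11))*m)/b = ((-288 - 5/4)*22)/94730 = -1157/4*22*(1/94730) = -12727/2*1/94730 = -12727/189460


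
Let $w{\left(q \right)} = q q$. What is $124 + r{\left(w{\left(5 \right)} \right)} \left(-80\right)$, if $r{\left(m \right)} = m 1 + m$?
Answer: $-3876$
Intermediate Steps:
$w{\left(q \right)} = q^{2}$
$r{\left(m \right)} = 2 m$ ($r{\left(m \right)} = m + m = 2 m$)
$124 + r{\left(w{\left(5 \right)} \right)} \left(-80\right) = 124 + 2 \cdot 5^{2} \left(-80\right) = 124 + 2 \cdot 25 \left(-80\right) = 124 + 50 \left(-80\right) = 124 - 4000 = -3876$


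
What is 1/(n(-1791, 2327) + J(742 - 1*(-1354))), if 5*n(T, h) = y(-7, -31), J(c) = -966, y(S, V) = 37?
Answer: -5/4793 ≈ -0.0010432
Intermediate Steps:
n(T, h) = 37/5 (n(T, h) = (⅕)*37 = 37/5)
1/(n(-1791, 2327) + J(742 - 1*(-1354))) = 1/(37/5 - 966) = 1/(-4793/5) = -5/4793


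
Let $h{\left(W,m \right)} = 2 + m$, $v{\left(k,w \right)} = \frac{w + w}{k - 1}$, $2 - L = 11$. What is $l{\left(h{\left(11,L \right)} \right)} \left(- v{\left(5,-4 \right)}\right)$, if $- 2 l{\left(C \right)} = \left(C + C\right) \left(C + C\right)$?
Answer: $-196$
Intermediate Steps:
$L = -9$ ($L = 2 - 11 = -9$)
$v{\left(k,w \right)} = \frac{2 w}{-1 + k}$
$l{\left(C \right)} = - 2 C^{2}$ ($l{\left(C \right)} = - \frac{\left(C + C\right) \left(C + C\right)}{2} = - \frac{2 C 2 C}{2} = - \frac{4 C^{2}}{2} = - 2 C^{2}$)
$l{\left(h{\left(11,L \right)} \right)} \left(- v{\left(5,-4 \right)}\right) = - 2 \left(2 - 9\right)^{2} \left(- \frac{2 \left(-4\right)}{-1 + 5}\right) = - 2 \left(-7\right)^{2} \left(- \frac{2 \left(-4\right)}{4}\right) = \left(-2\right) 49 \left(- \frac{2 \left(-4\right)}{4}\right) = - 98 \left(\left(-1\right) \left(-2\right)\right) = \left(-98\right) 2 = -196$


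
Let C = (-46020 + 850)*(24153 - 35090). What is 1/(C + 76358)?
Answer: 1/494100648 ≈ 2.0239e-9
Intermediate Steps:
C = 494024290 (C = -45170*(-10937) = 494024290)
1/(C + 76358) = 1/(494024290 + 76358) = 1/494100648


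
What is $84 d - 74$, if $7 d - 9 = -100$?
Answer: $-1166$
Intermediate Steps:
$d = -13$ ($d = \frac{9}{7} + \frac{1}{7} \left(-100\right) = \frac{9}{7} - \frac{100}{7} = -13$)
$84 d - 74 = 84 \left(-13\right) - 74 = -1092 - 74 = -1166$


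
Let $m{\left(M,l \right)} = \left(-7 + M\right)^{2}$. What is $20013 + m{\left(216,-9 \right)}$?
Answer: $63694$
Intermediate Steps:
$20013 + m{\left(216,-9 \right)} = 20013 + \left(-7 + 216\right)^{2} = 20013 + 209^{2} = 20013 + 43681 = 63694$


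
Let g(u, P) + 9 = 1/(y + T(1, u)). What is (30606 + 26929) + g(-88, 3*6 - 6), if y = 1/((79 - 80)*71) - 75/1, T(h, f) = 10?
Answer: 265539945/4616 ≈ 57526.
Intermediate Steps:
y = -5326/71 (y = (1/71)/(-1) - 75*1 = -1*1/71 - 75 = -1/71 - 75 = -5326/71 ≈ -75.014)
g(u, P) = -41615/4616 (g(u, P) = -9 + 1/(-5326/71 + 10) = -9 + 1/(-4616/71) = -9 - 71/4616 = -41615/4616)
(30606 + 26929) + g(-88, 3*6 - 6) = (30606 + 26929) - 41615/4616 = 57535 - 41615/4616 = 265539945/4616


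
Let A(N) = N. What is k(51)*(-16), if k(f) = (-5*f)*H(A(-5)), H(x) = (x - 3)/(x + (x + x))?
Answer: 2176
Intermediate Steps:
H(x) = (-3 + x)/(3*x) (H(x) = (-3 + x)/(x + 2*x) = (-3 + x)/((3*x)) = (-3 + x)*(1/(3*x)) = (-3 + x)/(3*x))
k(f) = -8*f/3 (k(f) = (-5*f)*((⅓)*(-3 - 5)/(-5)) = (-5*f)*((⅓)*(-⅕)*(-8)) = -5*f*(8/15) = -8*f/3)
k(51)*(-16) = -8/3*51*(-16) = -136*(-16) = 2176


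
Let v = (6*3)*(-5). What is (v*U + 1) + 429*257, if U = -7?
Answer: 110884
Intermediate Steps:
v = -90 (v = 18*(-5) = -90)
(v*U + 1) + 429*257 = (-90*(-7) + 1) + 429*257 = (630 + 1) + 110253 = 631 + 110253 = 110884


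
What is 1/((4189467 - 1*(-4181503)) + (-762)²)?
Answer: 1/8951614 ≈ 1.1171e-7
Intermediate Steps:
1/((4189467 - 1*(-4181503)) + (-762)²) = 1/((4189467 + 4181503) + 580644) = 1/(8370970 + 580644) = 1/8951614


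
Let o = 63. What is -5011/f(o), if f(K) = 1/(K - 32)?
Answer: -155341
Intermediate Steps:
f(K) = 1/(-32 + K)
-5011/f(o) = -5011/(1/(-32 + 63)) = -5011/(1/31) = -5011/1/31 = -5011*31 = -155341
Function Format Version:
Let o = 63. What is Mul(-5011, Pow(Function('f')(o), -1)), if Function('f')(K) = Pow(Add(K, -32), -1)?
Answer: -155341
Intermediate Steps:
Function('f')(K) = Pow(Add(-32, K), -1)
Mul(-5011, Pow(Function('f')(o), -1)) = Mul(-5011, Pow(Pow(Add(-32, 63), -1), -1)) = Mul(-5011, Pow(Pow(31, -1), -1)) = Mul(-5011, Pow(Rational(1, 31), -1)) = Mul(-5011, 31) = -155341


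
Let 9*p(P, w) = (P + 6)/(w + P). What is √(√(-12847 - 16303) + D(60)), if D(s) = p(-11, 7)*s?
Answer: √(75 + 45*I*√1166)/3 ≈ 9.4676 + 9.0168*I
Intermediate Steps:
p(P, w) = (6 + P)/(9*(P + w)) (p(P, w) = ((P + 6)/(w + P))/9 = ((6 + P)/(P + w))/9 = (6 + P)/(9*(P + w)))
D(s) = 5*s/36 (D(s) = ((6 - 11)/(9*(-11 + 7)))*s = ((⅑)*(-5)/(-4))*s = ((⅑)*(-¼)*(-5))*s = 5*s/36)
√(√(-12847 - 16303) + D(60)) = √(√(-12847 - 16303) + (5/36)*60) = √(√(-29150) + 25/3) = √(5*I*√1166 + 25/3) = √(25/3 + 5*I*√1166)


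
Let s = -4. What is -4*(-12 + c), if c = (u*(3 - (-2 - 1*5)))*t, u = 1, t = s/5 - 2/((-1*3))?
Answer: 160/3 ≈ 53.333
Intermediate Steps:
t = -2/15 (t = -4/5 - 2/((-1*3)) = -4*⅕ - 2/(-3) = -⅘ - 2*(-⅓) = -⅘ + ⅔ = -2/15 ≈ -0.13333)
c = -4/3 (c = (1*(3 - (-2 - 1*5)))*(-2/15) = (1*(3 - (-2 - 5)))*(-2/15) = (1*(3 - 1*(-7)))*(-2/15) = (1*(3 + 7))*(-2/15) = (1*10)*(-2/15) = 10*(-2/15) = -4/3 ≈ -1.3333)
-4*(-12 + c) = -4*(-12 - 4/3) = -4*(-40/3) = 160/3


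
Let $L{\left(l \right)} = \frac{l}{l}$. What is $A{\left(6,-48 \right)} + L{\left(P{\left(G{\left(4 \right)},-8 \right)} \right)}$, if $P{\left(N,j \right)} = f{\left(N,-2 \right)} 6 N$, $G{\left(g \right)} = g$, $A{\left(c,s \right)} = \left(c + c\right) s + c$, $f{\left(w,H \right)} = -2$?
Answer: $-569$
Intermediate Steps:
$A{\left(c,s \right)} = c + 2 c s$ ($A{\left(c,s \right)} = 2 c s + c = c + 2 c s$)
$P{\left(N,j \right)} = - 12 N$ ($P{\left(N,j \right)} = - 2 \cdot 6 N = - 12 N$)
$L{\left(l \right)} = 1$
$A{\left(6,-48 \right)} + L{\left(P{\left(G{\left(4 \right)},-8 \right)} \right)} = 6 \left(1 + 2 \left(-48\right)\right) + 1 = 6 \left(1 - 96\right) + 1 = 6 \left(-95\right) + 1 = -570 + 1 = -569$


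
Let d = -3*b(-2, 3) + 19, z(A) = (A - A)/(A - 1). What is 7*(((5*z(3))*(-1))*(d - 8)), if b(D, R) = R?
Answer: 0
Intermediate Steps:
z(A) = 0 (z(A) = 0/(-1 + A) = 0)
d = 10 (d = -3*3 + 19 = -9 + 19 = 10)
7*(((5*z(3))*(-1))*(d - 8)) = 7*(((5*0)*(-1))*(10 - 8)) = 7*((0*(-1))*2) = 7*(0*2) = 7*0 = 0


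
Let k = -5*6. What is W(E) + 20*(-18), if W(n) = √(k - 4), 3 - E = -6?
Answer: -360 + I*√34 ≈ -360.0 + 5.831*I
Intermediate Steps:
E = 9 (E = 3 - 1*(-6) = 3 + 6 = 9)
k = -30
W(n) = I*√34 (W(n) = √(-30 - 4) = √(-34) = I*√34)
W(E) + 20*(-18) = I*√34 + 20*(-18) = I*√34 - 360 = -360 + I*√34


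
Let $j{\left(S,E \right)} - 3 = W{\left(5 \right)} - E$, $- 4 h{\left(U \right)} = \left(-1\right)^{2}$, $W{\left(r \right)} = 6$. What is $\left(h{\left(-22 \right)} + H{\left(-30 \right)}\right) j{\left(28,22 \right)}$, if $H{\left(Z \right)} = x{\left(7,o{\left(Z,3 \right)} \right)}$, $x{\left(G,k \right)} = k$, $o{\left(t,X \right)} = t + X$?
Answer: $\frac{1417}{4} \approx 354.25$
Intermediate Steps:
$h{\left(U \right)} = - \frac{1}{4}$ ($h{\left(U \right)} = - \frac{\left(-1\right)^{2}}{4} = \left(- \frac{1}{4}\right) 1 = - \frac{1}{4}$)
$j{\left(S,E \right)} = 9 - E$ ($j{\left(S,E \right)} = 3 - \left(-6 + E\right) = 9 - E$)
$o{\left(t,X \right)} = X + t$
$H{\left(Z \right)} = 3 + Z$
$\left(h{\left(-22 \right)} + H{\left(-30 \right)}\right) j{\left(28,22 \right)} = \left(- \frac{1}{4} + \left(3 - 30\right)\right) \left(9 - 22\right) = \left(- \frac{1}{4} - 27\right) \left(9 - 22\right) = \left(- \frac{109}{4}\right) \left(-13\right) = \frac{1417}{4}$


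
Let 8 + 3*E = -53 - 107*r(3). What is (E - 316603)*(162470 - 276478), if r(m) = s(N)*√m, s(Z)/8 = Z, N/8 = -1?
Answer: 108292778960/3 - 780726784*√3/3 ≈ 3.5647e+10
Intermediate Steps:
N = -8 (N = 8*(-1) = -8)
s(Z) = 8*Z
r(m) = -64*√m (r(m) = (8*(-8))*√m = -64*√m)
E = -61/3 + 6848*√3/3 (E = -8/3 + (-53 - (-6848)*√3)/3 = -8/3 + (-53 + 6848*√3)/3 = -8/3 + (-53/3 + 6848*√3/3) = -61/3 + 6848*√3/3 ≈ 3933.4)
(E - 316603)*(162470 - 276478) = ((-61/3 + 6848*√3/3) - 316603)*(162470 - 276478) = (-949870/3 + 6848*√3/3)*(-114008) = 108292778960/3 - 780726784*√3/3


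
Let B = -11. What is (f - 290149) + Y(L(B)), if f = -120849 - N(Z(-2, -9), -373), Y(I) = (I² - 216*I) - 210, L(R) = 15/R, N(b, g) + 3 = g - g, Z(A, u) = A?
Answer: -49719940/121 ≈ -4.1091e+5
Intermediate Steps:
N(b, g) = -3 (N(b, g) = -3 + (g - g) = -3 + 0 = -3)
Y(I) = -210 + I² - 216*I
f = -120846 (f = -120849 - 1*(-3) = -120849 + 3 = -120846)
(f - 290149) + Y(L(B)) = (-120846 - 290149) + (-210 + (15/(-11))² - 3240/(-11)) = -410995 + (-210 + (15*(-1/11))² - 3240*(-1)/11) = -410995 + (-210 + (-15/11)² - 216*(-15/11)) = -410995 + (-210 + 225/121 + 3240/11) = -410995 + 10455/121 = -49719940/121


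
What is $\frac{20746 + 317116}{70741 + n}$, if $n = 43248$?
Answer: $\frac{337862}{113989} \approx 2.964$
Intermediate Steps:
$\frac{20746 + 317116}{70741 + n} = \frac{20746 + 317116}{70741 + 43248} = \frac{337862}{113989}$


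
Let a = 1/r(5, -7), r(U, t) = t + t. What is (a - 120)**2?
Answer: 2825761/196 ≈ 14417.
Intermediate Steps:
r(U, t) = 2*t
a = -1/14 (a = 1/(2*(-7)) = 1/(-14) = -1/14 ≈ -0.071429)
(a - 120)**2 = (-1/14 - 120)**2 = (-1681/14)**2 = 2825761/196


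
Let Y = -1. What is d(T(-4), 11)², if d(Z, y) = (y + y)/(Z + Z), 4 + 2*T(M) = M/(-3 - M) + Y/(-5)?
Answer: 12100/1521 ≈ 7.9553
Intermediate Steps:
T(M) = -19/10 + M/(2*(-3 - M)) (T(M) = -2 + (M/(-3 - M) - 1/(-5))/2 = -2 + (M/(-3 - M) - 1*(-⅕))/2 = -2 + (M/(-3 - M) + ⅕)/2 = -2 + (⅕ + M/(-3 - M))/2 = -2 + (⅒ + M/(2*(-3 - M))) = -19/10 + M/(2*(-3 - M)))
d(Z, y) = y/Z (d(Z, y) = (2*y)/((2*Z)) = (2*y)*(1/(2*Z)) = y/Z)
d(T(-4), 11)² = (11/((3*(-19 - 8*(-4))/(10*(3 - 4)))))² = (11/(((3/10)*(-19 + 32)/(-1))))² = (11/(((3/10)*(-1)*13)))² = (11/(-39/10))² = (11*(-10/39))² = (-110/39)² = 12100/1521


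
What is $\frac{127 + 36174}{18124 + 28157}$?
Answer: $\frac{36301}{46281} \approx 0.78436$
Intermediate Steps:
$\frac{127 + 36174}{18124 + 28157} = \frac{36301}{46281}$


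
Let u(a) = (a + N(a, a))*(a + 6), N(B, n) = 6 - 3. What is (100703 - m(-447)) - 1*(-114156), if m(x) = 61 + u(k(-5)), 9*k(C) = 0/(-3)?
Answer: 214780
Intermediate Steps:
k(C) = 0 (k(C) = (0/(-3))/9 = (0*(-⅓))/9 = (⅑)*0 = 0)
N(B, n) = 3
u(a) = (3 + a)*(6 + a) (u(a) = (a + 3)*(a + 6) = (3 + a)*(6 + a))
m(x) = 79 (m(x) = 61 + (18 + 0² + 9*0) = 61 + (18 + 0 + 0) = 61 + 18 = 79)
(100703 - m(-447)) - 1*(-114156) = (100703 - 1*79) - 1*(-114156) = (100703 - 79) + 114156 = 100624 + 114156 = 214780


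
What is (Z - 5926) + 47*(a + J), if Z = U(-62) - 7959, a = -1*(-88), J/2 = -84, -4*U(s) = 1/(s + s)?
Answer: -8751919/496 ≈ -17645.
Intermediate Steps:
U(s) = -1/(8*s) (U(s) = -1/(4*(s + s)) = -1/(2*s)/4 = -1/(8*s))
J = -168 (J = 2*(-84) = -168)
a = 88
Z = -3947663/496 (Z = -1/8/(-62) - 7959 = -1/8*(-1/62) - 7959 = 1/496 - 7959 = -3947663/496 ≈ -7959.0)
(Z - 5926) + 47*(a + J) = (-3947663/496 - 5926) + 47*(88 - 168) = -6886959/496 + 47*(-80) = -6886959/496 - 3760 = -8751919/496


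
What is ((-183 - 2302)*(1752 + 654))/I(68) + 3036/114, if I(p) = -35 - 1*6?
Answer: 113620036/779 ≈ 1.4585e+5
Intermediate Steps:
I(p) = -41 (I(p) = -35 - 6 = -41)
((-183 - 2302)*(1752 + 654))/I(68) + 3036/114 = ((-183 - 2302)*(1752 + 654))/(-41) + 3036/114 = -2485*2406*(-1/41) + 3036*(1/114) = -5978910*(-1/41) + 506/19 = 5978910/41 + 506/19 = 113620036/779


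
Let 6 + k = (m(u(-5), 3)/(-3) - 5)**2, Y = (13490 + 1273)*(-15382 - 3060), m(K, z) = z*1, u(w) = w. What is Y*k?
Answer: -8167777380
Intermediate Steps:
m(K, z) = z
Y = -272259246 (Y = 14763*(-18442) = -272259246)
k = 30 (k = -6 + (3/(-3) - 5)**2 = -6 + (3*(-1/3) - 5)**2 = -6 + (-1 - 5)**2 = -6 + (-6)**2 = -6 + 36 = 30)
Y*k = -272259246*30 = -8167777380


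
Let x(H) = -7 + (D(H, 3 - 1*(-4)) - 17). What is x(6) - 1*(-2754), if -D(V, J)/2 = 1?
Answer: 2728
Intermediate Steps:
D(V, J) = -2 (D(V, J) = -2*1 = -2)
x(H) = -26 (x(H) = -7 + (-2 - 17) = -7 - 19 = -26)
x(6) - 1*(-2754) = -26 - 1*(-2754) = -26 + 2754 = 2728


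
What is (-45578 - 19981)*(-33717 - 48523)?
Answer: 5391572160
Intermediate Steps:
(-45578 - 19981)*(-33717 - 48523) = -65559*(-82240) = 5391572160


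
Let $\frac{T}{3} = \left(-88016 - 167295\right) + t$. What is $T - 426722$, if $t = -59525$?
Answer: $-1371230$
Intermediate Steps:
$T = -944508$ ($T = 3 \left(\left(-88016 - 167295\right) - 59525\right) = 3 \left(-255311 - 59525\right) = 3 \left(-314836\right) = -944508$)
$T - 426722 = -944508 - 426722 = -1371230$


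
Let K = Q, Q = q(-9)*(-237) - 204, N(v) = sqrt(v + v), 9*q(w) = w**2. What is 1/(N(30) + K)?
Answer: -779/1820503 - 2*sqrt(15)/5461509 ≈ -0.00042932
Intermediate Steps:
q(w) = w**2/9
N(v) = sqrt(2)*sqrt(v) (N(v) = sqrt(2*v) = sqrt(2)*sqrt(v))
Q = -2337 (Q = ((1/9)*(-9)**2)*(-237) - 204 = ((1/9)*81)*(-237) - 204 = 9*(-237) - 204 = -2133 - 204 = -2337)
K = -2337
1/(N(30) + K) = 1/(sqrt(2)*sqrt(30) - 2337) = 1/(2*sqrt(15) - 2337) = 1/(-2337 + 2*sqrt(15))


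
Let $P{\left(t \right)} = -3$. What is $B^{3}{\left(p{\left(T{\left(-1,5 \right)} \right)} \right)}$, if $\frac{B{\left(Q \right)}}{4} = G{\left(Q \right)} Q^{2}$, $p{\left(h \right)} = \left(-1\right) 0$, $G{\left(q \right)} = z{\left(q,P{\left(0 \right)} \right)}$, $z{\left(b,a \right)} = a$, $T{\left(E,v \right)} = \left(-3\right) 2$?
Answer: $0$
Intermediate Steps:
$T{\left(E,v \right)} = -6$
$G{\left(q \right)} = -3$
$p{\left(h \right)} = 0$
$B{\left(Q \right)} = - 12 Q^{2}$ ($B{\left(Q \right)} = 4 \left(- 3 Q^{2}\right) = - 12 Q^{2}$)
$B^{3}{\left(p{\left(T{\left(-1,5 \right)} \right)} \right)} = \left(- 12 \cdot 0^{2}\right)^{3} = \left(\left(-12\right) 0\right)^{3} = 0^{3} = 0$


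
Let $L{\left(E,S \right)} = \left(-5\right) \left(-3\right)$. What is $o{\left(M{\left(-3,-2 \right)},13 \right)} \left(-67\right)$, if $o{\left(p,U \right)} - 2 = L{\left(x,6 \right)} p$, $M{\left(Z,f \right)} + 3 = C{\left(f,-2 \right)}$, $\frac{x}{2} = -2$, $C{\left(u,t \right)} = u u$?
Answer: $-1139$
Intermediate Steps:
$C{\left(u,t \right)} = u^{2}$
$x = -4$ ($x = 2 \left(-2\right) = -4$)
$M{\left(Z,f \right)} = -3 + f^{2}$
$L{\left(E,S \right)} = 15$
$o{\left(p,U \right)} = 2 + 15 p$
$o{\left(M{\left(-3,-2 \right)},13 \right)} \left(-67\right) = \left(2 + 15 \left(-3 + \left(-2\right)^{2}\right)\right) \left(-67\right) = \left(2 + 15 \left(-3 + 4\right)\right) \left(-67\right) = \left(2 + 15 \cdot 1\right) \left(-67\right) = \left(2 + 15\right) \left(-67\right) = 17 \left(-67\right) = -1139$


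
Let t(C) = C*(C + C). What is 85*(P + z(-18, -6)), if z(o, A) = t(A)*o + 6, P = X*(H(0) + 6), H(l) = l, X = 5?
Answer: -107100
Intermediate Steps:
t(C) = 2*C² (t(C) = C*(2*C) = 2*C²)
P = 30 (P = 5*(0 + 6) = 5*6 = 30)
z(o, A) = 6 + 2*o*A² (z(o, A) = (2*A²)*o + 6 = 2*o*A² + 6 = 6 + 2*o*A²)
85*(P + z(-18, -6)) = 85*(30 + (6 + 2*(-18)*(-6)²)) = 85*(30 + (6 + 2*(-18)*36)) = 85*(30 + (6 - 1296)) = 85*(30 - 1290) = 85*(-1260) = -107100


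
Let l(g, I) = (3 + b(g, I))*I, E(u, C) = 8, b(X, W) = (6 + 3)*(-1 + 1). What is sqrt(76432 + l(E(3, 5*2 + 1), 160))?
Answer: 4*sqrt(4807) ≈ 277.33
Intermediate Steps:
b(X, W) = 0 (b(X, W) = 9*0 = 0)
l(g, I) = 3*I (l(g, I) = (3 + 0)*I = 3*I)
sqrt(76432 + l(E(3, 5*2 + 1), 160)) = sqrt(76432 + 3*160) = sqrt(76432 + 480) = sqrt(76912) = 4*sqrt(4807)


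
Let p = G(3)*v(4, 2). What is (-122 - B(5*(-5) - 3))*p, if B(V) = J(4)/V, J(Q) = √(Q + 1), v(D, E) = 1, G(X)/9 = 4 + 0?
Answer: -4392 + 9*√5/7 ≈ -4389.1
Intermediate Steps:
G(X) = 36 (G(X) = 9*(4 + 0) = 9*4 = 36)
J(Q) = √(1 + Q)
p = 36 (p = 36*1 = 36)
B(V) = √5/V (B(V) = √(1 + 4)/V = √5/V)
(-122 - B(5*(-5) - 3))*p = (-122 - √5/(5*(-5) - 3))*36 = (-122 - √5/(-25 - 3))*36 = (-122 - √5/(-28))*36 = (-122 - √5*(-1)/28)*36 = (-122 - (-1)*√5/28)*36 = (-122 + √5/28)*36 = -4392 + 9*√5/7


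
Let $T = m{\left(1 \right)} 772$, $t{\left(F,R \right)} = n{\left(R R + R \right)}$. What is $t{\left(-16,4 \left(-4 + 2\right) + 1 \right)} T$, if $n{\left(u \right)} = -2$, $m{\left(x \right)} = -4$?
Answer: $6176$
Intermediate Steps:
$t{\left(F,R \right)} = -2$
$T = -3088$ ($T = \left(-4\right) 772 = -3088$)
$t{\left(-16,4 \left(-4 + 2\right) + 1 \right)} T = \left(-2\right) \left(-3088\right) = 6176$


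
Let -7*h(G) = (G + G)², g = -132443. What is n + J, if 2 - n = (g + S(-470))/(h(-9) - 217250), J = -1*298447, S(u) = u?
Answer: -453957860321/1521074 ≈ -2.9845e+5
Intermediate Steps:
h(G) = -4*G²/7 (h(G) = -(G + G)²/7 = -4*G²/7)
J = -298447
n = 2111757/1521074 (n = 2 - (-132443 - 470)/(-4/7*(-9)² - 217250) = 2 - (-132913)/(-4/7*81 - 217250) = 2 - (-132913)/(-324/7 - 217250) = 2 - (-132913)/(-1521074/7) = 2 - (-132913)*(-7)/1521074 = 2 - 1*930391/1521074 = 2 - 930391/1521074 = 2111757/1521074 ≈ 1.3883)
n + J = 2111757/1521074 - 298447 = -453957860321/1521074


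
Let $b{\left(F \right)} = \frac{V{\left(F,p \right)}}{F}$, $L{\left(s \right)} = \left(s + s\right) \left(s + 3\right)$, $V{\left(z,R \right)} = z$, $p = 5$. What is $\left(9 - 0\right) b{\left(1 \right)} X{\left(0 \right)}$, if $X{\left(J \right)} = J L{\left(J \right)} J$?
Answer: $0$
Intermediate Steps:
$L{\left(s \right)} = 2 s \left(3 + s\right)$
$b{\left(F \right)} = 1$ ($b{\left(F \right)} = \frac{F}{F} = 1$)
$X{\left(J \right)} = 2 J^{3} \left(3 + J\right)$ ($X{\left(J \right)} = J 2 J \left(3 + J\right) J = 2 J^{2} \left(3 + J\right) J = 2 J^{3} \left(3 + J\right)$)
$\left(9 - 0\right) b{\left(1 \right)} X{\left(0 \right)} = \left(9 - 0\right) 1 \cdot 2 \cdot 0^{3} \left(3 + 0\right) = \left(9 + 0\right) 1 \cdot 2 \cdot 0 \cdot 3 = 9 \cdot 1 \cdot 0 = 9 \cdot 0 = 0$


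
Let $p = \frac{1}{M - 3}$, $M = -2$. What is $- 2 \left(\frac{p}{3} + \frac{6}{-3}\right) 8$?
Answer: $\frac{496}{15} \approx 33.067$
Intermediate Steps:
$p = - \frac{1}{5}$ ($p = \frac{1}{-2 - 3} = \frac{1}{-5} = - \frac{1}{5} \approx -0.2$)
$- 2 \left(\frac{p}{3} + \frac{6}{-3}\right) 8 = - 2 \left(- \frac{1}{5 \cdot 3} + \frac{6}{-3}\right) 8 = - 2 \left(\left(- \frac{1}{5}\right) \frac{1}{3} + 6 \left(- \frac{1}{3}\right)\right) 8 = - 2 \left(- \frac{1}{15} - 2\right) 8 = \left(-2\right) \left(- \frac{31}{15}\right) 8 = \frac{62}{15} \cdot 8 = \frac{496}{15}$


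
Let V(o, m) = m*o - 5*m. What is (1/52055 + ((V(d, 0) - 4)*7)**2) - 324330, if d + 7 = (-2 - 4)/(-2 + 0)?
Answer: -16842187029/52055 ≈ -3.2355e+5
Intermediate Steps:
d = -4 (d = -7 + (-2 - 4)/(-2 + 0) = -7 - 6/(-2) = -7 - 6*(-1/2) = -7 + 3 = -4)
V(o, m) = -5*m + m*o
(1/52055 + ((V(d, 0) - 4)*7)**2) - 324330 = (1/52055 + ((0*(-5 - 4) - 4)*7)**2) - 324330 = (1/52055 + ((0*(-9) - 4)*7)**2) - 324330 = (1/52055 + ((0 - 4)*7)**2) - 324330 = (1/52055 + (-4*7)**2) - 324330 = (1/52055 + (-28)**2) - 324330 = (1/52055 + 784) - 324330 = 40811121/52055 - 324330 = -16842187029/52055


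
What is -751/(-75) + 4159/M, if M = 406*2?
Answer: 921737/60900 ≈ 15.135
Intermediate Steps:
M = 812
-751/(-75) + 4159/M = -751/(-75) + 4159/812 = -751*(-1/75) + 4159*(1/812) = 751/75 + 4159/812 = 921737/60900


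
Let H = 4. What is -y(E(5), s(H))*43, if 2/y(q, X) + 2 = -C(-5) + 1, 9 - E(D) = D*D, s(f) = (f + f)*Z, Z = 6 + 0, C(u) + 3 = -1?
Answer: -86/3 ≈ -28.667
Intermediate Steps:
C(u) = -4 (C(u) = -3 - 1 = -4)
Z = 6
s(f) = 12*f (s(f) = (f + f)*6 = (2*f)*6 = 12*f)
E(D) = 9 - D² (E(D) = 9 - D*D = 9 - D²)
y(q, X) = ⅔ (y(q, X) = 2/(-2 + (-1*(-4) + 1)) = 2/(-2 + (4 + 1)) = 2/(-2 + 5) = 2/3 = 2*(⅓) = ⅔)
-y(E(5), s(H))*43 = -2*43/3 = -1*86/3 = -86/3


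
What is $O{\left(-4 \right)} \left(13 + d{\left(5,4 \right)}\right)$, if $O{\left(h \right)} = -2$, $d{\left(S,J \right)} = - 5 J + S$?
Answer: $4$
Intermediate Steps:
$d{\left(S,J \right)} = S - 5 J$
$O{\left(-4 \right)} \left(13 + d{\left(5,4 \right)}\right) = - 2 \left(13 + \left(5 - 20\right)\right) = - 2 \left(13 - 15\right) = \left(-2\right) \left(-2\right) = 4$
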